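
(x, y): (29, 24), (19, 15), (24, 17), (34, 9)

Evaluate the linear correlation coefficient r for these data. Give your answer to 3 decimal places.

-0.230

n = 4, Σx = 106, Σy = 65, Σx² = 2934, Σy² = 1171, Σxy = 1695
nΣxy − ΣxΣy = 6780 − 6890 = -110
nΣx² − (Σx)² = 11736 − 11236 = 500; nΣy² − (Σy)² = 4684 − 4225 = 459
r = -110 / √(500 × 459) = -110 / 479.0616 ≈ -0.230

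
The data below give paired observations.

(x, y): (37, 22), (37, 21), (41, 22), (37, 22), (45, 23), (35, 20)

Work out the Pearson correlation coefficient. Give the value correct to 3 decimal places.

n = 6, Σx = 232, Σy = 130, Σx² = 9038, Σy² = 2822, Σxy = 5042
nΣxy − ΣxΣy = 30252 − 30160 = 92
nΣx² − (Σx)² = 54228 − 53824 = 404; nΣy² − (Σy)² = 16932 − 16900 = 32
r = 92 / √(404 × 32) = 92 / 113.7014 ≈ 0.809

0.809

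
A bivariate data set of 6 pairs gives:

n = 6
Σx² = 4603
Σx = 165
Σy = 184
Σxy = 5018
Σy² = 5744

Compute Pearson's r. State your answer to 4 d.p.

-0.5155

r = (nΣxy − ΣxΣy) / √[(nΣx² − (Σx)²)(nΣy² − (Σy)²)]
Numerator: 6×5018 − 165×184 = -252
Denominator: √[(27618 − 27225)(34464 − 33856)] = √[393 × 608] = 488.8190
r = -252 / 488.8190 ≈ -0.5155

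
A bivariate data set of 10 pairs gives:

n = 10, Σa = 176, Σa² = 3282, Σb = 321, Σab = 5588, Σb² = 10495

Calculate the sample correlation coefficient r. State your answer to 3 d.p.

r = (nΣab − ΣaΣb) / √[(nΣa² − (Σa)²)(nΣb² − (Σb)²)]
Numerator: 10×5588 − 176×321 = -616
Denominator: √[(32820 − 30976)(104950 − 103041)] = √[1844 × 1909] = 1876.2185
r = -616 / 1876.2185 ≈ -0.328

-0.328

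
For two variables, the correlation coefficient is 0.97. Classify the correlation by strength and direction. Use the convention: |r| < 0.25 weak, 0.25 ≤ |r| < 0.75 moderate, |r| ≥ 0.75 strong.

r = 0.97 > 0 so the relationship is positive.
|r| = 0.97, which falls in the strong range.

strong positive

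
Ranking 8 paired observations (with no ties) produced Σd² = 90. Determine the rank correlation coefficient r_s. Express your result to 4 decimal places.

ρ = 1 − 6Σd² / [n(n²−1)] = 1 − 6×90 / (8×63)
  = 1 − 540/504 = 1 − 1.07143 ≈ -0.0714

-0.0714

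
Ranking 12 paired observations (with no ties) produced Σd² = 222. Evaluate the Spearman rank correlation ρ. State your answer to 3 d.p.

0.224

ρ = 1 − 6Σd² / [n(n²−1)] = 1 − 6×222 / (12×143)
  = 1 − 1332/1716 = 1 − 0.7762 ≈ 0.224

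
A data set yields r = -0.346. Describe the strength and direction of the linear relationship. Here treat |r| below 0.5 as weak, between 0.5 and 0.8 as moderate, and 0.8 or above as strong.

weak negative

r = -0.346 < 0 so the relationship is negative.
|r| = 0.346, which falls in the weak range.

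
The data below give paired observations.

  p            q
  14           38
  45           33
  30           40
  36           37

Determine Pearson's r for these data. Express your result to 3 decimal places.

-0.660

n = 4, Σp = 125, Σq = 148, Σp² = 4417, Σq² = 5502, Σpq = 4549
nΣpq − ΣpΣq = 18196 − 18500 = -304
nΣp² − (Σp)² = 17668 − 15625 = 2043; nΣq² − (Σq)² = 22008 − 21904 = 104
r = -304 / √(2043 × 104) = -304 / 460.9469 ≈ -0.660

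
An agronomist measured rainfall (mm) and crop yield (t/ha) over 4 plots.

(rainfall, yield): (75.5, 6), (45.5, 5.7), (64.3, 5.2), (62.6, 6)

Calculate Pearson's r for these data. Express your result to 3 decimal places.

0.220

n = 4, Σx = 247.9, Σy = 22.9, Σx² = 15823.75, Σy² = 131.53, Σxy = 1422.31
nΣxy − ΣxΣy = 5689.24 − 5676.91 = 12.33
nΣx² − (Σx)² = 63295 − 61454.41 = 1840.59; nΣy² − (Σy)² = 526.12 − 524.41 = 1.71
r = 12.33 / √(1840.59 × 1.71) = 12.33 / 56.1018 ≈ 0.220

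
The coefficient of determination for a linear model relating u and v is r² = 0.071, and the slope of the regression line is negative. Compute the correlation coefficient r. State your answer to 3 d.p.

|r| = √0.071 = 0.266
The association is negative, so r = −0.266.

-0.266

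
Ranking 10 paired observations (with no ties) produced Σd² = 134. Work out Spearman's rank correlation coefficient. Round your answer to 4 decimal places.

ρ = 1 − 6Σd² / [n(n²−1)] = 1 − 6×134 / (10×99)
  = 1 − 804/990 = 1 − 0.81212 ≈ 0.1879

0.1879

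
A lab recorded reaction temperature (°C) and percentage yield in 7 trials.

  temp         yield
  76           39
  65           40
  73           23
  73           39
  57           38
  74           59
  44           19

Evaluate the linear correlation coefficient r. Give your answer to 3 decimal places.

n = 7, Σx = 462, Σy = 257, Σx² = 31320, Σy² = 10457, Σxy = 17458
nΣxy − ΣxΣy = 122206 − 118734 = 3472
nΣx² − (Σx)² = 219240 − 213444 = 5796; nΣy² − (Σy)² = 73199 − 66049 = 7150
r = 3472 / √(5796 × 7150) = 3472 / 6437.4995 ≈ 0.539

0.539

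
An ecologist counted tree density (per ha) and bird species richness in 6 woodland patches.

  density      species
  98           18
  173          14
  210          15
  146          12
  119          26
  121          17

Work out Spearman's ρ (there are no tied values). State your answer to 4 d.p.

-0.7143

Rank density: 1, 5, 6, 4, 2, 3
Rank species: 5, 2, 3, 1, 6, 4
d = rank(density) − rank(species): -4, 3, 3, 3, -4, -1; Σd² = 60
ρ = 1 − 6Σd² / [n(n²−1)] = 1 − 6×60 / (6×35) = 1 − 360/210 ≈ -0.7143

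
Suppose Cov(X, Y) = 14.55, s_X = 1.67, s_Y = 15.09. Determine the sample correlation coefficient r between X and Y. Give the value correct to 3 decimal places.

0.577

r = Cov(X,Y) / (s_X · s_Y) = 14.55 / (1.67 × 15.09)
  = 14.55 / 25.2003 ≈ 0.577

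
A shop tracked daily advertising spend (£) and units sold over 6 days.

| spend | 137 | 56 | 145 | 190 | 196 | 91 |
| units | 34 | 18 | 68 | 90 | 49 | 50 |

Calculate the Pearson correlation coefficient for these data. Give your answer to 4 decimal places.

0.6943

n = 6, Σx = 815, Σy = 309, Σx² = 125727, Σy² = 19105, Σxy = 46780
nΣxy − ΣxΣy = 280680 − 251835 = 28845
nΣx² − (Σx)² = 754362 − 664225 = 90137; nΣy² − (Σy)² = 114630 − 95481 = 19149
r = 28845 / √(90137 × 19149) = 28845 / 41545.5583 ≈ 0.6943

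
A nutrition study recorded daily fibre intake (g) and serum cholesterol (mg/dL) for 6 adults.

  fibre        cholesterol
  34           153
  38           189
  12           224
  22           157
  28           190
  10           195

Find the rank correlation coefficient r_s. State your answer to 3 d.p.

-0.657

Rank fibre: 5, 6, 2, 3, 4, 1
Rank cholesterol: 1, 3, 6, 2, 4, 5
d = rank(fibre) − rank(cholesterol): 4, 3, -4, 1, 0, -4; Σd² = 58
ρ = 1 − 6Σd² / [n(n²−1)] = 1 − 6×58 / (6×35) = 1 − 348/210 ≈ -0.657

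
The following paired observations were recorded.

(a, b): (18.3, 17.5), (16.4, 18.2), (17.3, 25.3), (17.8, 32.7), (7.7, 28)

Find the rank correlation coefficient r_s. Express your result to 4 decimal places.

-0.3000

Rank a: 5, 2, 3, 4, 1
Rank b: 1, 2, 3, 5, 4
d = rank(a) − rank(b): 4, 0, 0, -1, -3; Σd² = 26
ρ = 1 − 6Σd² / [n(n²−1)] = 1 − 6×26 / (5×24) = 1 − 156/120 ≈ -0.3000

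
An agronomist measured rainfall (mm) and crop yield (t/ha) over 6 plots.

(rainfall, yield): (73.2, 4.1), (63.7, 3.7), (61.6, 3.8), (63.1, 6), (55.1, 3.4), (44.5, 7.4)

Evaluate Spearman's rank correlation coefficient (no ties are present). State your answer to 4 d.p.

Rank rainfall: 6, 5, 3, 4, 2, 1
Rank yield: 4, 2, 3, 5, 1, 6
d = rank(rainfall) − rank(yield): 2, 3, 0, -1, 1, -5; Σd² = 40
ρ = 1 − 6Σd² / [n(n²−1)] = 1 − 6×40 / (6×35) = 1 − 240/210 ≈ -0.1429

-0.1429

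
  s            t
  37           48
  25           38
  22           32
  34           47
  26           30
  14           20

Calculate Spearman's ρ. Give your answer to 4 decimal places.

Rank s: 6, 3, 2, 5, 4, 1
Rank t: 6, 4, 3, 5, 2, 1
d = rank(s) − rank(t): 0, -1, -1, 0, 2, 0; Σd² = 6
ρ = 1 − 6Σd² / [n(n²−1)] = 1 − 6×6 / (6×35) = 1 − 36/210 ≈ 0.8286

0.8286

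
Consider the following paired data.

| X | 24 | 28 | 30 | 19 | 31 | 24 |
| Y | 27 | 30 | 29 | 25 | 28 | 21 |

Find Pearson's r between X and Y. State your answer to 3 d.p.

n = 6, ΣX = 156, ΣY = 160, ΣX² = 4158, ΣY² = 4320, ΣXY = 4205
nΣXY − ΣXΣY = 25230 − 24960 = 270
nΣX² − (ΣX)² = 24948 − 24336 = 612; nΣY² − (ΣY)² = 25920 − 25600 = 320
r = 270 / √(612 × 320) = 270 / 442.5381 ≈ 0.610

0.610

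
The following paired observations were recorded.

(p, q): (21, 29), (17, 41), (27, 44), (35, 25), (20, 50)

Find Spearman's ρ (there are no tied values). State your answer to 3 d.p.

-0.500

Rank p: 3, 1, 4, 5, 2
Rank q: 2, 3, 4, 1, 5
d = rank(p) − rank(q): 1, -2, 0, 4, -3; Σd² = 30
ρ = 1 − 6Σd² / [n(n²−1)] = 1 − 6×30 / (5×24) = 1 − 180/120 ≈ -0.500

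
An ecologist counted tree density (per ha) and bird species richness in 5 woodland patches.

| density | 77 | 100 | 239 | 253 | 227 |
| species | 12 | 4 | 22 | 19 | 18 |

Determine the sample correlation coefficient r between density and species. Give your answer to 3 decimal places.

n = 5, Σx = 896, Σy = 75, Σx² = 188588, Σy² = 1329, Σxy = 15475
nΣxy − ΣxΣy = 77375 − 67200 = 10175
nΣx² − (Σx)² = 942940 − 802816 = 140124; nΣy² − (Σy)² = 6645 − 5625 = 1020
r = 10175 / √(140124 × 1020) = 10175 / 11955.1863 ≈ 0.851

0.851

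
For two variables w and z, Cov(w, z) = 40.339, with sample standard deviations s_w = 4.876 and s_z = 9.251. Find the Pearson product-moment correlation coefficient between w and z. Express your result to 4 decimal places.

r = Cov(w,z) / (s_w · s_z) = 40.339 / (4.876 × 9.251)
  = 40.339 / 45.1079 ≈ 0.8943

0.8943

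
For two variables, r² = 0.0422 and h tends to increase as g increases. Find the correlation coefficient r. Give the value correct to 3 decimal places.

0.205

|r| = √0.0422 = 0.205
The association is positive, so r = 0.205.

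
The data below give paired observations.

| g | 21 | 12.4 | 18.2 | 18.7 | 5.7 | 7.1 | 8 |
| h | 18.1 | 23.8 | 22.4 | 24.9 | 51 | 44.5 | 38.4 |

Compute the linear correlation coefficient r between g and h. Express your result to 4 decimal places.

n = 7, Σg = 91.1, Σh = 223.1, Σg² = 1422.59, Σh² = 8071.63, Σgh = 2462.38
nΣgh − ΣgΣh = 17236.66 − 20324.41 = -3087.75
nΣg² − (Σg)² = 9958.13 − 8299.21 = 1658.92; nΣh² − (Σh)² = 56501.41 − 49773.61 = 6727.8
r = -3087.75 / √(1658.92 × 6727.8) = -3087.75 / 3340.7906 ≈ -0.9243

-0.9243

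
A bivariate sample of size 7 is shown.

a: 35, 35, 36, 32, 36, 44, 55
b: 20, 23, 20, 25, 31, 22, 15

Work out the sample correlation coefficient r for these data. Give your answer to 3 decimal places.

-0.634

n = 7, Σa = 273, Σb = 156, Σa² = 11027, Σb² = 3624, Σab = 5934
nΣab − ΣaΣb = 41538 − 42588 = -1050
nΣa² − (Σa)² = 77189 − 74529 = 2660; nΣb² − (Σb)² = 25368 − 24336 = 1032
r = -1050 / √(2660 × 1032) = -1050 / 1656.8404 ≈ -0.634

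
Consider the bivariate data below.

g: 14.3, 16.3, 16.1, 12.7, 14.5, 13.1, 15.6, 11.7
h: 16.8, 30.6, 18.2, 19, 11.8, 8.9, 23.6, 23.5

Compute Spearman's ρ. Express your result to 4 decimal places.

0.3095

Rank g: 4, 8, 7, 2, 5, 3, 6, 1
Rank h: 3, 8, 4, 5, 2, 1, 7, 6
d = rank(g) − rank(h): 1, 0, 3, -3, 3, 2, -1, -5; Σd² = 58
ρ = 1 − 6Σd² / [n(n²−1)] = 1 − 6×58 / (8×63) = 1 − 348/504 ≈ 0.3095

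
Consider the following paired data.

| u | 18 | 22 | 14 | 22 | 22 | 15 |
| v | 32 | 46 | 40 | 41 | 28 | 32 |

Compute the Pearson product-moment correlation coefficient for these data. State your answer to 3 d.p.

0.169

n = 6, Σu = 113, Σv = 219, Σu² = 2197, Σv² = 8229, Σuv = 4146
nΣuv − ΣuΣv = 24876 − 24747 = 129
nΣu² − (Σu)² = 13182 − 12769 = 413; nΣv² − (Σv)² = 49374 − 47961 = 1413
r = 129 / √(413 × 1413) = 129 / 763.9169 ≈ 0.169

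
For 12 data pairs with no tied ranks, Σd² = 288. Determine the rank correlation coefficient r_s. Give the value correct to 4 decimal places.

-0.0070

ρ = 1 − 6Σd² / [n(n²−1)] = 1 − 6×288 / (12×143)
  = 1 − 1728/1716 = 1 − 1.00699 ≈ -0.0070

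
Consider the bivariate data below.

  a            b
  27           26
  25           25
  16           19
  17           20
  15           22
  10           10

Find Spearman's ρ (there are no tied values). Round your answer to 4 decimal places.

Rank a: 6, 5, 3, 4, 2, 1
Rank b: 6, 5, 2, 3, 4, 1
d = rank(a) − rank(b): 0, 0, 1, 1, -2, 0; Σd² = 6
ρ = 1 − 6Σd² / [n(n²−1)] = 1 − 6×6 / (6×35) = 1 − 36/210 ≈ 0.8286

0.8286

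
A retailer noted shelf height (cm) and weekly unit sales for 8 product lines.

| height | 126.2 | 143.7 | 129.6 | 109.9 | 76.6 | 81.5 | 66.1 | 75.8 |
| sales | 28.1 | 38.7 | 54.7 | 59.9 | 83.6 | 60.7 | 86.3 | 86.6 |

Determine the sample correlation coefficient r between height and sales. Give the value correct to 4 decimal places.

-0.8809

n = 8, Σx = 809.4, Σy = 498.6, Σx² = 88074.96, Σy² = 34488.1, Σxy = 46399.06
nΣxy − ΣxΣy = 371192.48 − 403566.84 = -32374.36
nΣx² − (Σx)² = 704599.68 − 655128.36 = 49471.32; nΣy² − (Σy)² = 275904.8 − 248601.96 = 27302.84
r = -32374.36 / √(49471.32 × 27302.84) = -32374.36 / 36751.9732 ≈ -0.8809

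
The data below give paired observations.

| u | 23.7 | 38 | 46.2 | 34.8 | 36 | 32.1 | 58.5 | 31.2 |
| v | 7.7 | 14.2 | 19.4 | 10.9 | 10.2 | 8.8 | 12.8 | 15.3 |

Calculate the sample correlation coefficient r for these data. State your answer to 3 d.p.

0.505

n = 8, Σu = 300.5, Σv = 99.3, Σu² = 12073.27, Σv² = 1335.51, Σuv = 3873.53
nΣuv − ΣuΣv = 30988.24 − 29839.65 = 1148.59
nΣu² − (Σu)² = 96586.16 − 90300.25 = 6285.91; nΣv² − (Σv)² = 10684.08 − 9860.49 = 823.59
r = 1148.59 / √(6285.91 × 823.59) = 1148.59 / 2275.3050 ≈ 0.505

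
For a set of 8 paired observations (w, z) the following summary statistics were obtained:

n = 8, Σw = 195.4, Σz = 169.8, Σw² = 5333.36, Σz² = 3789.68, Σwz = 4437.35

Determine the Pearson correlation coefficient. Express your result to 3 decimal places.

0.899

r = (nΣwz − ΣwΣz) / √[(nΣw² − (Σw)²)(nΣz² − (Σz)²)]
Numerator: 8×4437.35 − 195.4×169.8 = 2319.88
Denominator: √[(42666.88 − 38181.16)(30317.44 − 28832.04)] = √[4485.72 × 1485.4] = 2581.2959
r = 2319.88 / 2581.2959 ≈ 0.899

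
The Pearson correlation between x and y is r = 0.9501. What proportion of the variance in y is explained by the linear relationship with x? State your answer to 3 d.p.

r² = (0.9501)² = 0.903

0.903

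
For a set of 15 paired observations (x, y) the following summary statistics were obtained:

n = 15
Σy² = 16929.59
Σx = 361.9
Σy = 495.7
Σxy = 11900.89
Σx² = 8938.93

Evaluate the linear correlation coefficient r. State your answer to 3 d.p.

-0.174

r = (nΣxy − ΣxΣy) / √[(nΣx² − (Σx)²)(nΣy² − (Σy)²)]
Numerator: 15×11900.89 − 361.9×495.7 = -880.48
Denominator: √[(134083.95 − 130971.61)(253943.85 − 245718.49)] = √[3112.34 × 8225.36] = 5059.6558
r = -880.48 / 5059.6558 ≈ -0.174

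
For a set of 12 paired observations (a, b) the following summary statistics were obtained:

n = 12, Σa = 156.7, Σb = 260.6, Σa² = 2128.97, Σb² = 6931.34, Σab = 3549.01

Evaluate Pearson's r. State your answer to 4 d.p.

0.4501

r = (nΣab − ΣaΣb) / √[(nΣa² − (Σa)²)(nΣb² − (Σb)²)]
Numerator: 12×3549.01 − 156.7×260.6 = 1752.1
Denominator: √[(25547.64 − 24554.89)(83176.08 − 67912.36)] = √[992.75 × 15263.72] = 3892.6929
r = 1752.1 / 3892.6929 ≈ 0.4501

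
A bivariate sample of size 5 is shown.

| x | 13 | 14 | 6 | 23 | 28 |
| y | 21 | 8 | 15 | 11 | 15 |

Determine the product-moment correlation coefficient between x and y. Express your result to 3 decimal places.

n = 5, Σx = 84, Σy = 70, Σx² = 1714, Σy² = 1076, Σxy = 1148
nΣxy − ΣxΣy = 5740 − 5880 = -140
nΣx² − (Σx)² = 8570 − 7056 = 1514; nΣy² − (Σy)² = 5380 − 4900 = 480
r = -140 / √(1514 × 480) = -140 / 852.4787 ≈ -0.164

-0.164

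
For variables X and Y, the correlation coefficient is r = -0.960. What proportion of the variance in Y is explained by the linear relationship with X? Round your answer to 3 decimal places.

0.922

r² = (-0.960)² = 0.922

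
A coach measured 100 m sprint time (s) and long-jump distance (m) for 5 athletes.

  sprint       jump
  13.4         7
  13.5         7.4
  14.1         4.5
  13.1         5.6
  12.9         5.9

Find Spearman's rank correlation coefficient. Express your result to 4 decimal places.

Rank sprint: 3, 4, 5, 2, 1
Rank jump: 4, 5, 1, 2, 3
d = rank(sprint) − rank(jump): -1, -1, 4, 0, -2; Σd² = 22
ρ = 1 − 6Σd² / [n(n²−1)] = 1 − 6×22 / (5×24) = 1 − 132/120 ≈ -0.1000

-0.1000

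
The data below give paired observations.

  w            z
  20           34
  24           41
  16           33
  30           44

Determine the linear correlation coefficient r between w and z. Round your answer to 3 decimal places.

0.959

n = 4, Σw = 90, Σz = 152, Σw² = 2132, Σz² = 5862, Σwz = 3512
nΣwz − ΣwΣz = 14048 − 13680 = 368
nΣw² − (Σw)² = 8528 − 8100 = 428; nΣz² − (Σz)² = 23448 − 23104 = 344
r = 368 / √(428 × 344) = 368 / 383.7082 ≈ 0.959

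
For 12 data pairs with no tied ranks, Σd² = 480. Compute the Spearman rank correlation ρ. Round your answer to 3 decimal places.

ρ = 1 − 6Σd² / [n(n²−1)] = 1 − 6×480 / (12×143)
  = 1 − 2880/1716 = 1 − 1.6783 ≈ -0.678

-0.678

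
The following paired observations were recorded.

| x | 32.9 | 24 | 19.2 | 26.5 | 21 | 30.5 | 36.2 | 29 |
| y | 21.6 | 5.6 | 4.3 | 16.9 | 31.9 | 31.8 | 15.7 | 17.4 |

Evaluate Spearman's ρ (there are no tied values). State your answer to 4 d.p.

Rank x: 7, 3, 1, 4, 2, 6, 8, 5
Rank y: 6, 2, 1, 4, 8, 7, 3, 5
d = rank(x) − rank(y): 1, 1, 0, 0, -6, -1, 5, 0; Σd² = 64
ρ = 1 − 6Σd² / [n(n²−1)] = 1 − 6×64 / (8×63) = 1 − 384/504 ≈ 0.2381

0.2381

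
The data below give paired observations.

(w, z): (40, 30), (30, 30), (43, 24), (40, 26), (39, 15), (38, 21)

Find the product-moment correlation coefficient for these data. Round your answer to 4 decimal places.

n = 6, Σw = 230, Σz = 146, Σw² = 8914, Σz² = 3718, Σwz = 5555
nΣwz − ΣwΣz = 33330 − 33580 = -250
nΣw² − (Σw)² = 53484 − 52900 = 584; nΣz² − (Σz)² = 22308 − 21316 = 992
r = -250 / √(584 × 992) = -250 / 761.1360 ≈ -0.3285

-0.3285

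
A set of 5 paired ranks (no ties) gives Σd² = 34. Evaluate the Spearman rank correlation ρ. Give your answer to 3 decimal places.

-0.700

ρ = 1 − 6Σd² / [n(n²−1)] = 1 − 6×34 / (5×24)
  = 1 − 204/120 = 1 − 1.7000 ≈ -0.700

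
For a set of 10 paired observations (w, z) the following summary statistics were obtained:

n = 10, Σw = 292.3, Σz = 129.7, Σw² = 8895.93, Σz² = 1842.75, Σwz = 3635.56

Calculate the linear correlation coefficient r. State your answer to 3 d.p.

r = (nΣwz − ΣwΣz) / √[(nΣw² − (Σw)²)(nΣz² − (Σz)²)]
Numerator: 10×3635.56 − 292.3×129.7 = -1555.71
Denominator: √[(88959.3 − 85439.29)(18427.5 − 16822.09)] = √[3520.01 × 1605.41] = 2377.1957
r = -1555.71 / 2377.1957 ≈ -0.654

-0.654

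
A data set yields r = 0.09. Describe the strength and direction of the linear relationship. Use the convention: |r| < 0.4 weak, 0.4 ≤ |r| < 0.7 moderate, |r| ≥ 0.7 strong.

weak positive

r = 0.09 > 0 so the relationship is positive.
|r| = 0.09, which falls in the weak range.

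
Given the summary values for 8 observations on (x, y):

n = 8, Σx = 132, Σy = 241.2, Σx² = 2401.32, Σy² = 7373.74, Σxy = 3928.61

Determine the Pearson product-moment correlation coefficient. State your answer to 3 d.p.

-0.340

r = (nΣxy − ΣxΣy) / √[(nΣx² − (Σx)²)(nΣy² − (Σy)²)]
Numerator: 8×3928.61 − 132×241.2 = -409.52
Denominator: √[(19210.56 − 17424)(58989.92 − 58177.44)] = √[1786.56 × 812.48] = 1204.8005
r = -409.52 / 1204.8005 ≈ -0.340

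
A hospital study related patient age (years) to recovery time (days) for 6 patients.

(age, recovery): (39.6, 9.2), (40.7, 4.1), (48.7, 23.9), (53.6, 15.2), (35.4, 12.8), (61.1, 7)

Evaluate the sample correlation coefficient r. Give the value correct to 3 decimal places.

n = 6, Σx = 279.1, Σy = 72.2, Σx² = 13455.67, Σy² = 1116.54, Σxy = 3390.66
nΣxy − ΣxΣy = 20343.96 − 20151.02 = 192.94
nΣx² − (Σx)² = 80734.02 − 77896.81 = 2837.21; nΣy² − (Σy)² = 6699.24 − 5212.84 = 1486.4
r = 192.94 / √(2837.21 × 1486.4) = 192.94 / 2053.5893 ≈ 0.094

0.094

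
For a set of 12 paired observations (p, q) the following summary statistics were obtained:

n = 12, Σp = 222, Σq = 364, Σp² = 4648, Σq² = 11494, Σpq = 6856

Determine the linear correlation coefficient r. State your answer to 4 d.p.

r = (nΣpq − ΣpΣq) / √[(nΣp² − (Σp)²)(nΣq² − (Σq)²)]
Numerator: 12×6856 − 222×364 = 1464
Denominator: √[(55776 − 49284)(137928 − 132496)] = √[6492 × 5432] = 5938.3957
r = 1464 / 5938.3957 ≈ 0.2465

0.2465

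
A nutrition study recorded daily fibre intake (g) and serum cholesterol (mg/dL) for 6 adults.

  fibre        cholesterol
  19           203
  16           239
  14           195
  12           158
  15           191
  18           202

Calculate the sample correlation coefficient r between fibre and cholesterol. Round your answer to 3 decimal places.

0.584

n = 6, Σx = 94, Σy = 1188, Σx² = 1506, Σy² = 238604, Σxy = 18808
nΣxy − ΣxΣy = 112848 − 111672 = 1176
nΣx² − (Σx)² = 9036 − 8836 = 200; nΣy² − (Σy)² = 1431624 − 1411344 = 20280
r = 1176 / √(200 × 20280) = 1176 / 2013.9513 ≈ 0.584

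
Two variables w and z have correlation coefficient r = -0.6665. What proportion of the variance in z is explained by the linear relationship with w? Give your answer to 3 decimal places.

r² = (-0.6665)² = 0.444

0.444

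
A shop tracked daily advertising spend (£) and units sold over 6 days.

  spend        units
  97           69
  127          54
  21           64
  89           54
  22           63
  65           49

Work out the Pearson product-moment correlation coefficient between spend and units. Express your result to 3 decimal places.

-0.306

n = 6, Σx = 421, Σy = 353, Σx² = 38609, Σy² = 21059, Σxy = 24272
nΣxy − ΣxΣy = 145632 − 148613 = -2981
nΣx² − (Σx)² = 231654 − 177241 = 54413; nΣy² − (Σy)² = 126354 − 124609 = 1745
r = -2981 / √(54413 × 1745) = -2981 / 9744.2642 ≈ -0.306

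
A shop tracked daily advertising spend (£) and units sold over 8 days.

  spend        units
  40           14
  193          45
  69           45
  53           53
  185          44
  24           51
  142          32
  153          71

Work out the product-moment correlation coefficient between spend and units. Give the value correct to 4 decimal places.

0.2301

n = 8, Σx = 859, Σy = 355, Σx² = 124793, Σy² = 17657, Σxy = 39930
nΣxy − ΣxΣy = 319440 − 304945 = 14495
nΣx² − (Σx)² = 998344 − 737881 = 260463; nΣy² − (Σy)² = 141256 − 126025 = 15231
r = 14495 / √(260463 × 15231) = 14495 / 62985.0137 ≈ 0.2301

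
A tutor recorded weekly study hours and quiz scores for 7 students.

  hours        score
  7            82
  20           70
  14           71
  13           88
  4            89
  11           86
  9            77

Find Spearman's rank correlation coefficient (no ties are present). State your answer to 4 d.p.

-0.6786

Rank hours: 2, 7, 6, 5, 1, 4, 3
Rank score: 4, 1, 2, 6, 7, 5, 3
d = rank(hours) − rank(score): -2, 6, 4, -1, -6, -1, 0; Σd² = 94
ρ = 1 − 6Σd² / [n(n²−1)] = 1 − 6×94 / (7×48) = 1 − 564/336 ≈ -0.6786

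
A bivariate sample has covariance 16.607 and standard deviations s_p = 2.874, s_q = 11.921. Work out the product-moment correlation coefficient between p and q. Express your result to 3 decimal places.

0.485

r = Cov(p,q) / (s_p · s_q) = 16.607 / (2.874 × 11.921)
  = 16.607 / 34.2610 ≈ 0.485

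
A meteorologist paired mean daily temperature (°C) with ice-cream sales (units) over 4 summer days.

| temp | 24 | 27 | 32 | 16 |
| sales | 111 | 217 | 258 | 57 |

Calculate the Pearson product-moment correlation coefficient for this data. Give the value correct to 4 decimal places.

n = 4, Σx = 99, Σy = 643, Σx² = 2585, Σy² = 129223, Σxy = 17691
nΣxy − ΣxΣy = 70764 − 63657 = 7107
nΣx² − (Σx)² = 10340 − 9801 = 539; nΣy² − (Σy)² = 516892 − 413449 = 103443
r = 7107 / √(539 × 103443) = 7107 / 7466.9791 ≈ 0.9518

0.9518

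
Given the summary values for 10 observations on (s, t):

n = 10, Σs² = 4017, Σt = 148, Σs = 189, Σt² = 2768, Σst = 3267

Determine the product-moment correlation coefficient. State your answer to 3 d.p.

r = (nΣst − ΣsΣt) / √[(nΣs² − (Σs)²)(nΣt² − (Σt)²)]
Numerator: 10×3267 − 189×148 = 4698
Denominator: √[(40170 − 35721)(27680 − 21904)] = √[4449 × 5776] = 5069.2627
r = 4698 / 5069.2627 ≈ 0.927

0.927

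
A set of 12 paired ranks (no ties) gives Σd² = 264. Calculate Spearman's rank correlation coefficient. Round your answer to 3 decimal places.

ρ = 1 − 6Σd² / [n(n²−1)] = 1 − 6×264 / (12×143)
  = 1 − 1584/1716 = 1 − 0.9231 ≈ 0.077

0.077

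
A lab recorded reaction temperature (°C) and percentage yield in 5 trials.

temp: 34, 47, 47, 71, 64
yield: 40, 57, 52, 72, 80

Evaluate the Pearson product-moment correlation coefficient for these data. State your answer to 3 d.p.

0.934

n = 5, Σx = 263, Σy = 301, Σx² = 14711, Σy² = 19137, Σxy = 16715
nΣxy − ΣxΣy = 83575 − 79163 = 4412
nΣx² − (Σx)² = 73555 − 69169 = 4386; nΣy² − (Σy)² = 95685 − 90601 = 5084
r = 4412 / √(4386 × 5084) = 4412 / 4722.1207 ≈ 0.934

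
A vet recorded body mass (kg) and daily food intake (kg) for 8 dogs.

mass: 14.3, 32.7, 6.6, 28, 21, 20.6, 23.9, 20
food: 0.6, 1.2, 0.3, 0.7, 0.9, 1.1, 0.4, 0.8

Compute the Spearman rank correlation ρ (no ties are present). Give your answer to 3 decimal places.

Rank mass: 2, 8, 1, 7, 5, 4, 6, 3
Rank food: 3, 8, 1, 4, 6, 7, 2, 5
d = rank(mass) − rank(food): -1, 0, 0, 3, -1, -3, 4, -2; Σd² = 40
ρ = 1 − 6Σd² / [n(n²−1)] = 1 − 6×40 / (8×63) = 1 − 240/504 ≈ 0.524

0.524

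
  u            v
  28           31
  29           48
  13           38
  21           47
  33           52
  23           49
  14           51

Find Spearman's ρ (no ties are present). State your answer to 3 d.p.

Rank u: 5, 6, 1, 3, 7, 4, 2
Rank v: 1, 4, 2, 3, 7, 5, 6
d = rank(u) − rank(v): 4, 2, -1, 0, 0, -1, -4; Σd² = 38
ρ = 1 − 6Σd² / [n(n²−1)] = 1 − 6×38 / (7×48) = 1 − 228/336 ≈ 0.321

0.321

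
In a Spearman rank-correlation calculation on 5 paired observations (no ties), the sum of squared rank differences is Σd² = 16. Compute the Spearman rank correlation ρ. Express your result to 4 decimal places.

0.2000

ρ = 1 − 6Σd² / [n(n²−1)] = 1 − 6×16 / (5×24)
  = 1 − 96/120 = 1 − 0.80000 ≈ 0.2000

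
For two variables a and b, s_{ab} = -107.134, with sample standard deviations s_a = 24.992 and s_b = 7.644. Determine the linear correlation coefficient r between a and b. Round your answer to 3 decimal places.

-0.561

r = Cov(a,b) / (s_a · s_b) = -107.134 / (24.992 × 7.644)
  = -107.134 / 191.0388 ≈ -0.561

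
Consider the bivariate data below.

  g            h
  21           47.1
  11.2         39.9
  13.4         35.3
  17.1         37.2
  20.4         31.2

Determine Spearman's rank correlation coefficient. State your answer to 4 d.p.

Rank g: 5, 1, 2, 3, 4
Rank h: 5, 4, 2, 3, 1
d = rank(g) − rank(h): 0, -3, 0, 0, 3; Σd² = 18
ρ = 1 − 6Σd² / [n(n²−1)] = 1 − 6×18 / (5×24) = 1 − 108/120 ≈ 0.1000

0.1000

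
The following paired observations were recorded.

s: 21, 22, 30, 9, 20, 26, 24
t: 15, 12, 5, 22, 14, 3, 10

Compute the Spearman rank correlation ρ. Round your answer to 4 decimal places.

Rank s: 3, 4, 7, 1, 2, 6, 5
Rank t: 6, 4, 2, 7, 5, 1, 3
d = rank(s) − rank(t): -3, 0, 5, -6, -3, 5, 2; Σd² = 108
ρ = 1 − 6Σd² / [n(n²−1)] = 1 − 6×108 / (7×48) = 1 − 648/336 ≈ -0.9286

-0.9286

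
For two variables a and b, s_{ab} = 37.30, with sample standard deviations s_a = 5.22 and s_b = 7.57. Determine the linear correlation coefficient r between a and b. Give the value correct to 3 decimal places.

0.944

r = Cov(a,b) / (s_a · s_b) = 37.30 / (5.22 × 7.57)
  = 37.30 / 39.5154 ≈ 0.944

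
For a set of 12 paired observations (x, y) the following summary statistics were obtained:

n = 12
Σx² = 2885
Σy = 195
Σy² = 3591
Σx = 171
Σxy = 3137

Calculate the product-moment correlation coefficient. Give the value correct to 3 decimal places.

r = (nΣxy − ΣxΣy) / √[(nΣx² − (Σx)²)(nΣy² − (Σy)²)]
Numerator: 12×3137 − 171×195 = 4299
Denominator: √[(34620 − 29241)(43092 − 38025)] = √[5379 × 5067] = 5220.6698
r = 4299 / 5220.6698 ≈ 0.823

0.823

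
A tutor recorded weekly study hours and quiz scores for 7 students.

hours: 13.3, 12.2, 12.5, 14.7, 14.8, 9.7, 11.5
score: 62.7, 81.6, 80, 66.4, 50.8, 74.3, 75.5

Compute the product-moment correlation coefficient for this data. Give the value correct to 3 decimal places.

n = 7, Σx = 88.7, Σy = 491.3, Σx² = 1143.45, Σy² = 35200.19, Σxy = 6146.31
nΣxy − ΣxΣy = 43024.17 − 43578.31 = -554.14
nΣx² − (Σx)² = 8004.15 − 7867.69 = 136.46; nΣy² − (Σy)² = 246401.33 − 241375.69 = 5025.64
r = -554.14 / √(136.46 × 5025.64) = -554.14 / 828.1297 ≈ -0.669

-0.669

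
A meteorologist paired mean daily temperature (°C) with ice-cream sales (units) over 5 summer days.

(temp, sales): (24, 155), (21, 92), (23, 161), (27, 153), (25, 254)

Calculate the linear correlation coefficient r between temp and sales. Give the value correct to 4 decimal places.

0.5314

n = 5, Σx = 120, Σy = 815, Σx² = 2900, Σy² = 146335, Σxy = 19836
nΣxy − ΣxΣy = 99180 − 97800 = 1380
nΣx² − (Σx)² = 14500 − 14400 = 100; nΣy² − (Σy)² = 731675 − 664225 = 67450
r = 1380 / √(100 × 67450) = 1380 / 2597.1138 ≈ 0.5314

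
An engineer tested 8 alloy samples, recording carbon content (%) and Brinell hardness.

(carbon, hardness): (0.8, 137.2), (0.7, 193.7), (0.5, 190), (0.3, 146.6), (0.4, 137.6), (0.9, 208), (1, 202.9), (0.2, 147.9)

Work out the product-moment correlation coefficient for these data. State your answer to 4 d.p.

n = 8, Σx = 4.8, Σy = 1363.9, Σx² = 3.48, Σy² = 239175.67, Σxy = 859.05
nΣxy − ΣxΣy = 6872.4 − 6546.72 = 325.68
nΣx² − (Σx)² = 27.84 − 23.04 = 4.8; nΣy² − (Σy)² = 1913405.36 − 1860223.21 = 53182.15
r = 325.68 / √(4.8 × 53182.15) = 325.68 / 505.2468 ≈ 0.6446

0.6446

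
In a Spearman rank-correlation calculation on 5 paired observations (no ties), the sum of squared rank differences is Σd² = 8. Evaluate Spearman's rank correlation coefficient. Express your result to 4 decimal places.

0.6000

ρ = 1 − 6Σd² / [n(n²−1)] = 1 − 6×8 / (5×24)
  = 1 − 48/120 = 1 − 0.40000 ≈ 0.6000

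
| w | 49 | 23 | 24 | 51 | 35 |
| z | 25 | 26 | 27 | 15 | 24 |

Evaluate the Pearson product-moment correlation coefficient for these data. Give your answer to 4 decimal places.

n = 5, Σw = 182, Σz = 117, Σw² = 7332, Σz² = 2831, Σwz = 4076
nΣwz − ΣwΣz = 20380 − 21294 = -914
nΣw² − (Σw)² = 36660 − 33124 = 3536; nΣz² − (Σz)² = 14155 − 13689 = 466
r = -914 / √(3536 × 466) = -914 / 1283.6573 ≈ -0.7120

-0.7120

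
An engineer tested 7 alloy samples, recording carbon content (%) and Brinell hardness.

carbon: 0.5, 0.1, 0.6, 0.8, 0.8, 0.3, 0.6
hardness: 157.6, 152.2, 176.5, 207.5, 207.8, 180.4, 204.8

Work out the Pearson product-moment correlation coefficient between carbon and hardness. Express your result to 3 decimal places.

0.800

n = 7, Σx = 3.7, Σy = 1286.8, Σx² = 2.35, Σy² = 239879.14, Σxy = 709.16
nΣxy − ΣxΣy = 4964.12 − 4761.16 = 202.96
nΣx² − (Σx)² = 16.45 − 13.69 = 2.76; nΣy² − (Σy)² = 1679153.98 − 1655854.24 = 23299.74
r = 202.96 / √(2.76 × 23299.74) = 202.96 / 253.5888 ≈ 0.800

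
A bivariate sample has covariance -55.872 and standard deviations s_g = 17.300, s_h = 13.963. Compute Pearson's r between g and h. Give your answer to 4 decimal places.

-0.2313

r = Cov(g,h) / (s_g · s_h) = -55.872 / (17.300 × 13.963)
  = -55.872 / 241.5599 ≈ -0.2313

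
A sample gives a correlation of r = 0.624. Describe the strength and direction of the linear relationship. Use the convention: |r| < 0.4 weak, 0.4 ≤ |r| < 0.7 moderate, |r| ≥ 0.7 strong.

r = 0.624 > 0 so the relationship is positive.
|r| = 0.624, which falls in the moderate range.

moderate positive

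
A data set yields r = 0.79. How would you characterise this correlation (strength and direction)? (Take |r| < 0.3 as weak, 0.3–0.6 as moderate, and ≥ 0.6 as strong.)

r = 0.79 > 0 so the relationship is positive.
|r| = 0.79, which falls in the strong range.

strong positive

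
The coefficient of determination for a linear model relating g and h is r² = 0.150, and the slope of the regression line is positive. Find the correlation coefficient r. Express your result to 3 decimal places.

|r| = √0.150 = 0.387
The association is positive, so r = 0.387.

0.387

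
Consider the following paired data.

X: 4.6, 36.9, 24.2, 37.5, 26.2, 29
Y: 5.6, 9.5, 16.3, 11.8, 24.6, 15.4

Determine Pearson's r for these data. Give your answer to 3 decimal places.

n = 6, ΣX = 158.4, ΣY = 83.2, ΣX² = 4902.1, ΣY² = 1368.86, ΣXY = 2304.39
nΣXY − ΣXΣY = 13826.34 − 13178.88 = 647.46
nΣX² − (ΣX)² = 29412.6 − 25090.56 = 4322.04; nΣY² − (ΣY)² = 8213.16 − 6922.24 = 1290.92
r = 647.46 / √(4322.04 × 1290.92) = 647.46 / 2362.0770 ≈ 0.274

0.274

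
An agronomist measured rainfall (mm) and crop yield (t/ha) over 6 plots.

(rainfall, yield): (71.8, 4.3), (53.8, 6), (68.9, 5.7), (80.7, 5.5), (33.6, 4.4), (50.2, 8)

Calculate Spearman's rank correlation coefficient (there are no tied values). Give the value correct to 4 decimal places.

Rank rainfall: 5, 3, 4, 6, 1, 2
Rank yield: 1, 5, 4, 3, 2, 6
d = rank(rainfall) − rank(yield): 4, -2, 0, 3, -1, -4; Σd² = 46
ρ = 1 − 6Σd² / [n(n²−1)] = 1 − 6×46 / (6×35) = 1 − 276/210 ≈ -0.3143

-0.3143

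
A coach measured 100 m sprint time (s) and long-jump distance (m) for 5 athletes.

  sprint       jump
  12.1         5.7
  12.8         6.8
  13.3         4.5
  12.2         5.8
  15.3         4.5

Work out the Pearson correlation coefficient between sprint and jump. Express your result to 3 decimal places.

n = 5, Σx = 65.7, Σy = 27.3, Σx² = 870.07, Σy² = 152.87, Σxy = 355.47
nΣxy − ΣxΣy = 1777.35 − 1793.61 = -16.26
nΣx² − (Σx)² = 4350.35 − 4316.49 = 33.86; nΣy² − (Σy)² = 764.35 − 745.29 = 19.06
r = -16.26 / √(33.86 × 19.06) = -16.26 / 25.4042 ≈ -0.640

-0.640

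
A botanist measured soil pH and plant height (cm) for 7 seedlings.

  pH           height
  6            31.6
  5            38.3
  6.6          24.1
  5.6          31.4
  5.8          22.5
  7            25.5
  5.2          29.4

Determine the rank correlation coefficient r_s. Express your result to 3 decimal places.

Rank pH: 5, 1, 6, 3, 4, 7, 2
Rank height: 6, 7, 2, 5, 1, 3, 4
d = rank(pH) − rank(height): -1, -6, 4, -2, 3, 4, -2; Σd² = 86
ρ = 1 − 6Σd² / [n(n²−1)] = 1 − 6×86 / (7×48) = 1 − 516/336 ≈ -0.536

-0.536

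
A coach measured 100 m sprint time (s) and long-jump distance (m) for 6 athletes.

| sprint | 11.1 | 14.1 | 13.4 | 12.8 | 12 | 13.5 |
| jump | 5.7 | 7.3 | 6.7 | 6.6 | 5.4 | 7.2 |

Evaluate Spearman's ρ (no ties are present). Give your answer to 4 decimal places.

0.9429

Rank sprint: 1, 6, 4, 3, 2, 5
Rank jump: 2, 6, 4, 3, 1, 5
d = rank(sprint) − rank(jump): -1, 0, 0, 0, 1, 0; Σd² = 2
ρ = 1 − 6Σd² / [n(n²−1)] = 1 − 6×2 / (6×35) = 1 − 12/210 ≈ 0.9429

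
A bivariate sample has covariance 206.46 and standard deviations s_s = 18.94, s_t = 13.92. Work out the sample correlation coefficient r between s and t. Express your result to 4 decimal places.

r = Cov(s,t) / (s_s · s_t) = 206.46 / (18.94 × 13.92)
  = 206.46 / 263.6448 ≈ 0.7831

0.7831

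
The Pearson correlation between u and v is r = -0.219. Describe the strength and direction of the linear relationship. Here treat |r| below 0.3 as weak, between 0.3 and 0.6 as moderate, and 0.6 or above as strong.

r = -0.219 < 0 so the relationship is negative.
|r| = 0.219, which falls in the weak range.

weak negative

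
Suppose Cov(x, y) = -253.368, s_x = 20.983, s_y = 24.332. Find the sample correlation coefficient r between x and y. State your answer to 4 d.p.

-0.4963

r = Cov(x,y) / (s_x · s_y) = -253.368 / (20.983 × 24.332)
  = -253.368 / 510.5584 ≈ -0.4963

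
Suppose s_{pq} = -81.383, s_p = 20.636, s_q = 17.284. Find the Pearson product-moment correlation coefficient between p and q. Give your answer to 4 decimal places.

r = Cov(p,q) / (s_p · s_q) = -81.383 / (20.636 × 17.284)
  = -81.383 / 356.6726 ≈ -0.2282

-0.2282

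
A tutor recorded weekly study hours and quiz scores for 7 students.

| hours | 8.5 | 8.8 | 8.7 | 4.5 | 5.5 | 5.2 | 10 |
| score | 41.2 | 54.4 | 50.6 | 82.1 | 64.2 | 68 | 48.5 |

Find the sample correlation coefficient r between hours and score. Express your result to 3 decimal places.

-0.889

n = 7, Σx = 51.2, Σy = 409, Σx² = 402.92, Σy² = 25055.46, Σxy = 2830.29
nΣxy − ΣxΣy = 19812.03 − 20940.8 = -1128.77
nΣx² − (Σx)² = 2820.44 − 2621.44 = 199; nΣy² − (Σy)² = 175388.22 − 167281 = 8107.22
r = -1128.77 / √(199 × 8107.22) = -1128.77 / 1270.1719 ≈ -0.889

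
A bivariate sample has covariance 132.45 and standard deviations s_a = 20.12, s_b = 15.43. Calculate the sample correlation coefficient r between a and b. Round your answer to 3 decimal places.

0.427

r = Cov(a,b) / (s_a · s_b) = 132.45 / (20.12 × 15.43)
  = 132.45 / 310.4516 ≈ 0.427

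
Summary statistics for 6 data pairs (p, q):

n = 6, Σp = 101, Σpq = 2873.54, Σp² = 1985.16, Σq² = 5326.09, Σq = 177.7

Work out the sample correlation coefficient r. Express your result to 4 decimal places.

r = (nΣpq − ΣpΣq) / √[(nΣp² − (Σp)²)(nΣq² − (Σq)²)]
Numerator: 6×2873.54 − 101×177.7 = -706.46
Denominator: √[(11910.96 − 10201)(31956.54 − 31577.29)] = √[1709.96 × 379.25] = 805.2964
r = -706.46 / 805.2964 ≈ -0.8773

-0.8773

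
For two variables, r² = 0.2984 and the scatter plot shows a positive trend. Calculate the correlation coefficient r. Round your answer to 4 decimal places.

0.5463

|r| = √0.2984 = 0.5463
The association is positive, so r = 0.5463.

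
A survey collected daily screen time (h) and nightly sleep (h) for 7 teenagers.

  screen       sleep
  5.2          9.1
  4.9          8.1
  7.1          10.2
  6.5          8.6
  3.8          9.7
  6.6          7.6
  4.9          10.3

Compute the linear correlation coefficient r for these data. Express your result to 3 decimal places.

-0.206

n = 7, Σx = 39, Σy = 63.6, Σx² = 225.72, Σy² = 584.36, Σxy = 352.82
nΣxy − ΣxΣy = 2469.74 − 2480.4 = -10.66
nΣx² − (Σx)² = 1580.04 − 1521 = 59.04; nΣy² − (Σy)² = 4090.52 − 4044.96 = 45.56
r = -10.66 / √(59.04 × 45.56) = -10.66 / 51.8639 ≈ -0.206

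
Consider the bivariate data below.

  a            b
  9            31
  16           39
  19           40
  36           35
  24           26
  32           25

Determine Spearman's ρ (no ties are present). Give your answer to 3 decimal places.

Rank a: 1, 2, 3, 6, 4, 5
Rank b: 3, 5, 6, 4, 2, 1
d = rank(a) − rank(b): -2, -3, -3, 2, 2, 4; Σd² = 46
ρ = 1 − 6Σd² / [n(n²−1)] = 1 − 6×46 / (6×35) = 1 − 276/210 ≈ -0.314

-0.314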